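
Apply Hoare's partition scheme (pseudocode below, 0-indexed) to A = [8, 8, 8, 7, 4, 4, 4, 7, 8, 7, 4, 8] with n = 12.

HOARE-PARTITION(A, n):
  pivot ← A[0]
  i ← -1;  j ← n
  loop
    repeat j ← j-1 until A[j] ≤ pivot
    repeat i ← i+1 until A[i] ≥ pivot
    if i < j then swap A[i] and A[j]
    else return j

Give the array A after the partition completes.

pivot = A[0] = 8; i = -1, j = 12
j→11 (A[11]=8≤8), i→0 (A[0]=8≥8); i<j, swap → [8, 8, 8, 7, 4, 4, 4, 7, 8, 7, 4, 8]
j→10 (A[10]=4≤8), i→1 (A[1]=8≥8); i<j, swap → [8, 4, 8, 7, 4, 4, 4, 7, 8, 7, 8, 8]
j→9 (A[9]=7≤8), i→2 (A[2]=8≥8); i<j, swap → [8, 4, 7, 7, 4, 4, 4, 7, 8, 8, 8, 8]
j→8, i→8; i≥j, return j=8. A = [8, 4, 7, 7, 4, 4, 4, 7, 8, 8, 8, 8]

[8, 4, 7, 7, 4, 4, 4, 7, 8, 8, 8, 8]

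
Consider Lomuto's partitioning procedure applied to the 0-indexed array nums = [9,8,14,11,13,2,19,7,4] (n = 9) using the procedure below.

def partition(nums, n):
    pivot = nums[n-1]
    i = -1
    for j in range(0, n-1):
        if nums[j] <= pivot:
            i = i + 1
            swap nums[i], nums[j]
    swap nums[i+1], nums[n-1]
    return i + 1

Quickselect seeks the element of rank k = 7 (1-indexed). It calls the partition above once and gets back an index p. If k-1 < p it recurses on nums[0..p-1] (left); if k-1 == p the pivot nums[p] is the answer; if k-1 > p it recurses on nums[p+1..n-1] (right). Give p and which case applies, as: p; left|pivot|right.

pivot = nums[8] = 4; i = -1
j=0: nums[0]=9 > 4 → no swap
j=1: nums[1]=8 > 4 → no swap
j=2: nums[2]=14 > 4 → no swap
j=3: nums[3]=11 > 4 → no swap
j=4: nums[4]=13 > 4 → no swap
j=5: nums[5]=2 ≤ 4 → i=0, swap nums[0],nums[5] → [2,8,14,11,13,9,19,7,4]
j=6: nums[6]=19 > 4 → no swap
j=7: nums[7]=7 > 4 → no swap
final swap nums[1],nums[8] → [2,4,14,11,13,9,19,7,8]; return 1
p = 1; k-1 = 6 > 1 ⇒ right

1; right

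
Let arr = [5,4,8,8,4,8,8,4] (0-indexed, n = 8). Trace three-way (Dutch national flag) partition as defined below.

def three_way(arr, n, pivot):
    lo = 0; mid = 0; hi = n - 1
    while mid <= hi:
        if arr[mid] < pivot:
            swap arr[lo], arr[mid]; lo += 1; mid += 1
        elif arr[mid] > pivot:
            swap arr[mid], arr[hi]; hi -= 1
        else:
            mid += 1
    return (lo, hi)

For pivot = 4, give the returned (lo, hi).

lo=0 mid=0 hi=7
5>4: swap(0,7), hi=6 ⇒ [4,4,8,8,4,8,8,5]
4=4: mid=1
4=4: mid=2
8>4: swap(2,6), hi=5 ⇒ [4,4,8,8,4,8,8,5]
8>4: swap(2,5), hi=4 ⇒ [4,4,8,8,4,8,8,5]
8>4: swap(2,4), hi=3 ⇒ [4,4,4,8,8,8,8,5]
4=4: mid=3
8>4: swap(3,3), hi=2 ⇒ [4,4,4,8,8,8,8,5]
done. lo=0 hi=2; arr=[4,4,4,8,8,8,8,5]

(0, 2)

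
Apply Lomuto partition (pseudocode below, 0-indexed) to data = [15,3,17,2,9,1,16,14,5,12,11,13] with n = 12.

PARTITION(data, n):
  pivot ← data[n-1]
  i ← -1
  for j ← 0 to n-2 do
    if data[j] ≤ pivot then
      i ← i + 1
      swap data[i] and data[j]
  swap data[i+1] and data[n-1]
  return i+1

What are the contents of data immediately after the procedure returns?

[3,2,9,1,5,12,11,13,17,15,16,14]

pivot = data[11] = 13; i = -1
j=0: data[0]=15 > 13 → no swap
j=1: data[1]=3 ≤ 13 → i=0, swap data[0],data[1] → [3,15,17,2,9,1,16,14,5,12,11,13]
j=2: data[2]=17 > 13 → no swap
j=3: data[3]=2 ≤ 13 → i=1, swap data[1],data[3] → [3,2,17,15,9,1,16,14,5,12,11,13]
j=4: data[4]=9 ≤ 13 → i=2, swap data[2],data[4] → [3,2,9,15,17,1,16,14,5,12,11,13]
j=5: data[5]=1 ≤ 13 → i=3, swap data[3],data[5] → [3,2,9,1,17,15,16,14,5,12,11,13]
j=6: data[6]=16 > 13 → no swap
j=7: data[7]=14 > 13 → no swap
j=8: data[8]=5 ≤ 13 → i=4, swap data[4],data[8] → [3,2,9,1,5,15,16,14,17,12,11,13]
j=9: data[9]=12 ≤ 13 → i=5, swap data[5],data[9] → [3,2,9,1,5,12,16,14,17,15,11,13]
j=10: data[10]=11 ≤ 13 → i=6, swap data[6],data[10] → [3,2,9,1,5,12,11,14,17,15,16,13]
final swap data[7],data[11] → [3,2,9,1,5,12,11,13,17,15,16,14]; return 7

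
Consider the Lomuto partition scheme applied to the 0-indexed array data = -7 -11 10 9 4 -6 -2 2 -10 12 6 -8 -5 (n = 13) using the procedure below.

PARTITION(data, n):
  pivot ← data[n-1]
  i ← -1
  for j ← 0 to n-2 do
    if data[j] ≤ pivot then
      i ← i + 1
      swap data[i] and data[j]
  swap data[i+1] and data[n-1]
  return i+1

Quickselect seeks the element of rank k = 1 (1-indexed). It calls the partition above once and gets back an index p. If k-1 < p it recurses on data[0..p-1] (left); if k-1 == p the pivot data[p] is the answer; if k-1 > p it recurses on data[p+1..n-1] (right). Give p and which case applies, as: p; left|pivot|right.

5; left

pivot = data[12] = -5; i = -1
j=0: data[0]=-7 ≤ -5 → i=0, swap data[0],data[0] (no change) → -7 -11 10 9 4 -6 -2 2 -10 12 6 -8 -5
j=1: data[1]=-11 ≤ -5 → i=1, swap data[1],data[1] (no change) → -7 -11 10 9 4 -6 -2 2 -10 12 6 -8 -5
j=2: data[2]=10 > -5 → no swap
j=3: data[3]=9 > -5 → no swap
j=4: data[4]=4 > -5 → no swap
j=5: data[5]=-6 ≤ -5 → i=2, swap data[2],data[5] → -7 -11 -6 9 4 10 -2 2 -10 12 6 -8 -5
j=6: data[6]=-2 > -5 → no swap
j=7: data[7]=2 > -5 → no swap
j=8: data[8]=-10 ≤ -5 → i=3, swap data[3],data[8] → -7 -11 -6 -10 4 10 -2 2 9 12 6 -8 -5
j=9: data[9]=12 > -5 → no swap
j=10: data[10]=6 > -5 → no swap
j=11: data[11]=-8 ≤ -5 → i=4, swap data[4],data[11] → -7 -11 -6 -10 -8 10 -2 2 9 12 6 4 -5
final swap data[5],data[12] → -7 -11 -6 -10 -8 -5 -2 2 9 12 6 4 10; return 5
p = 5; k-1 = 0 < 5 ⇒ left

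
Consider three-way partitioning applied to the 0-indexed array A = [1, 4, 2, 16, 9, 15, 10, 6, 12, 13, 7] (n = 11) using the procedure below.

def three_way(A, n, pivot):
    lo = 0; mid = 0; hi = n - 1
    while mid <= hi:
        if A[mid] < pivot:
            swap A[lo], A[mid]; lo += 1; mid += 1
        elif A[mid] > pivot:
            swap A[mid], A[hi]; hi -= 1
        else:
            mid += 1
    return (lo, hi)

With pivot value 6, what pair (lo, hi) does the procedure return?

(3, 3)

pivot = 6; lo=0, mid=0, hi=10
A[mid]=1<6: swap A[0],A[0]; lo=1,mid=1 → [1, 4, 2, 16, 9, 15, 10, 6, 12, 13, 7]
A[mid]=4<6: swap A[1],A[1]; lo=2,mid=2 → [1, 4, 2, 16, 9, 15, 10, 6, 12, 13, 7]
A[mid]=2<6: swap A[2],A[2]; lo=3,mid=3 → [1, 4, 2, 16, 9, 15, 10, 6, 12, 13, 7]
A[mid]=16>6: swap A[3],A[10]; hi=9 → [1, 4, 2, 7, 9, 15, 10, 6, 12, 13, 16]
A[mid]=7>6: swap A[3],A[9]; hi=8 → [1, 4, 2, 13, 9, 15, 10, 6, 12, 7, 16]
A[mid]=13>6: swap A[3],A[8]; hi=7 → [1, 4, 2, 12, 9, 15, 10, 6, 13, 7, 16]
A[mid]=12>6: swap A[3],A[7]; hi=6 → [1, 4, 2, 6, 9, 15, 10, 12, 13, 7, 16]
A[mid]=6=6: mid=4
A[mid]=9>6: swap A[4],A[6]; hi=5 → [1, 4, 2, 6, 10, 15, 9, 12, 13, 7, 16]
A[mid]=10>6: swap A[4],A[5]; hi=4 → [1, 4, 2, 6, 15, 10, 9, 12, 13, 7, 16]
A[mid]=15>6: swap A[4],A[4]; hi=3 → [1, 4, 2, 6, 15, 10, 9, 12, 13, 7, 16]
end: lo=3, hi=3; A = [1, 4, 2, 6, 15, 10, 9, 12, 13, 7, 16]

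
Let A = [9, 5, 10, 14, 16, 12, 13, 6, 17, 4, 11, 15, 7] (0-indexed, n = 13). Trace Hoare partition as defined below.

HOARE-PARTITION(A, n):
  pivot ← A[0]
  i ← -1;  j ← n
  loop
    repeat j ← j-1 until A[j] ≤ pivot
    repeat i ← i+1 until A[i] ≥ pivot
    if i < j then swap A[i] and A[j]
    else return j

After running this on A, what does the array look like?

pivot = A[0] = 9; i = -1, j = 13
j→12 (A[12]=7≤9), i→0 (A[0]=9≥9); i<j, swap → [7, 5, 10, 14, 16, 12, 13, 6, 17, 4, 11, 15, 9]
j→9 (A[9]=4≤9), i→2 (A[2]=10≥9); i<j, swap → [7, 5, 4, 14, 16, 12, 13, 6, 17, 10, 11, 15, 9]
j→7 (A[7]=6≤9), i→3 (A[3]=14≥9); i<j, swap → [7, 5, 4, 6, 16, 12, 13, 14, 17, 10, 11, 15, 9]
j→3, i→4; i≥j, return j=3. A = [7, 5, 4, 6, 16, 12, 13, 14, 17, 10, 11, 15, 9]

[7, 5, 4, 6, 16, 12, 13, 14, 17, 10, 11, 15, 9]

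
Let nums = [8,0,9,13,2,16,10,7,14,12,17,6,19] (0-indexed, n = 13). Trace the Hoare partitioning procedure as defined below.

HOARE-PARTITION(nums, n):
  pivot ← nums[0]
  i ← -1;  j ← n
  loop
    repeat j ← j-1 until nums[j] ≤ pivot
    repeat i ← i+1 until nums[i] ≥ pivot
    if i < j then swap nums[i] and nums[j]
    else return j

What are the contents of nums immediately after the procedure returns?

pivot=8
j stops at 11 (6), i stops at 0 (8); swap ⇒ [6,0,9,13,2,16,10,7,14,12,17,8,19]
j stops at 7 (7), i stops at 2 (9); swap ⇒ [6,0,7,13,2,16,10,9,14,12,17,8,19]
j stops at 4 (2), i stops at 3 (13); swap ⇒ [6,0,7,2,13,16,10,9,14,12,17,8,19]
j stops at 3, i stops at 4; i≥j ⇒ return 3. nums=[6,0,7,2,13,16,10,9,14,12,17,8,19]

[6,0,7,2,13,16,10,9,14,12,17,8,19]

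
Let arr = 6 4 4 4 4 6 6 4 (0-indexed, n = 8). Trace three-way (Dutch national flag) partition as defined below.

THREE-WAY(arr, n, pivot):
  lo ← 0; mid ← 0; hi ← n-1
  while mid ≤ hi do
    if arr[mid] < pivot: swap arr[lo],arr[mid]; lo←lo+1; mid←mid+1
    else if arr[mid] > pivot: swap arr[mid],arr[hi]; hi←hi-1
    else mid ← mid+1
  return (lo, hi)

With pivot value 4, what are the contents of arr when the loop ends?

4 4 4 4 4 6 6 6

lo=0 mid=0 hi=7
6>4: swap(0,7), hi=6 ⇒ 4 4 4 4 4 6 6 6
4=4: mid=1
4=4: mid=2
4=4: mid=3
4=4: mid=4
4=4: mid=5
6>4: swap(5,6), hi=5 ⇒ 4 4 4 4 4 6 6 6
6>4: swap(5,5), hi=4 ⇒ 4 4 4 4 4 6 6 6
done. lo=0 hi=4; arr=4 4 4 4 4 6 6 6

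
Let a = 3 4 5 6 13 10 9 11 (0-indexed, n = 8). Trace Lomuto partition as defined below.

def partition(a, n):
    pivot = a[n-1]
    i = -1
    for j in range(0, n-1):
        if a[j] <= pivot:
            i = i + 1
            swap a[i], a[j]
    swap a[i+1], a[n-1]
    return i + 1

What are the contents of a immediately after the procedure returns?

pivot = a[7] = 11; i = -1
j=0: a[0]=3 ≤ 11 → i=0, swap a[0],a[0] (no change) → 3 4 5 6 13 10 9 11
j=1: a[1]=4 ≤ 11 → i=1, swap a[1],a[1] (no change) → 3 4 5 6 13 10 9 11
j=2: a[2]=5 ≤ 11 → i=2, swap a[2],a[2] (no change) → 3 4 5 6 13 10 9 11
j=3: a[3]=6 ≤ 11 → i=3, swap a[3],a[3] (no change) → 3 4 5 6 13 10 9 11
j=4: a[4]=13 > 11 → no swap
j=5: a[5]=10 ≤ 11 → i=4, swap a[4],a[5] → 3 4 5 6 10 13 9 11
j=6: a[6]=9 ≤ 11 → i=5, swap a[5],a[6] → 3 4 5 6 10 9 13 11
final swap a[6],a[7] → 3 4 5 6 10 9 11 13; return 6

3 4 5 6 10 9 11 13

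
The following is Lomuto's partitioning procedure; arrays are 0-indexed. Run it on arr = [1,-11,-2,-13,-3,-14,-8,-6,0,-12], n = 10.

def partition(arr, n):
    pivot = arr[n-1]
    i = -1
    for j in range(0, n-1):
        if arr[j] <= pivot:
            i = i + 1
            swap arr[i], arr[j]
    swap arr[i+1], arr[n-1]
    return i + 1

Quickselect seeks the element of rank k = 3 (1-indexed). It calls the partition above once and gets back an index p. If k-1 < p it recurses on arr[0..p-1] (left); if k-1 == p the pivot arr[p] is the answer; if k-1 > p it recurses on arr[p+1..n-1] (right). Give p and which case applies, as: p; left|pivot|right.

pivot = arr[9] = -12; i = -1
j=0: arr[0]=1 > -12 → no swap
j=1: arr[1]=-11 > -12 → no swap
j=2: arr[2]=-2 > -12 → no swap
j=3: arr[3]=-13 ≤ -12 → i=0, swap arr[0],arr[3] → [-13,-11,-2,1,-3,-14,-8,-6,0,-12]
j=4: arr[4]=-3 > -12 → no swap
j=5: arr[5]=-14 ≤ -12 → i=1, swap arr[1],arr[5] → [-13,-14,-2,1,-3,-11,-8,-6,0,-12]
j=6: arr[6]=-8 > -12 → no swap
j=7: arr[7]=-6 > -12 → no swap
j=8: arr[8]=0 > -12 → no swap
final swap arr[2],arr[9] → [-13,-14,-12,1,-3,-11,-8,-6,0,-2]; return 2
p = 2; k-1 = 2 == 2 ⇒ pivot

2; pivot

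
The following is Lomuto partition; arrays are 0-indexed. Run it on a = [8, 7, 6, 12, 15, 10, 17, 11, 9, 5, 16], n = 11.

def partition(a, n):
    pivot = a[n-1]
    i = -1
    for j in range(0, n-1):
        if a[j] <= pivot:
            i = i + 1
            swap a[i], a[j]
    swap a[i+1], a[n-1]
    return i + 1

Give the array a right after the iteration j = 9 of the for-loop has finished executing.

pivot = a[10] = 16; i = -1
j=0: a[0]=8 ≤ 16 → i=0, swap a[0],a[0] (no change) → [8, 7, 6, 12, 15, 10, 17, 11, 9, 5, 16]
j=1: a[1]=7 ≤ 16 → i=1, swap a[1],a[1] (no change) → [8, 7, 6, 12, 15, 10, 17, 11, 9, 5, 16]
j=2: a[2]=6 ≤ 16 → i=2, swap a[2],a[2] (no change) → [8, 7, 6, 12, 15, 10, 17, 11, 9, 5, 16]
j=3: a[3]=12 ≤ 16 → i=3, swap a[3],a[3] (no change) → [8, 7, 6, 12, 15, 10, 17, 11, 9, 5, 16]
j=4: a[4]=15 ≤ 16 → i=4, swap a[4],a[4] (no change) → [8, 7, 6, 12, 15, 10, 17, 11, 9, 5, 16]
j=5: a[5]=10 ≤ 16 → i=5, swap a[5],a[5] (no change) → [8, 7, 6, 12, 15, 10, 17, 11, 9, 5, 16]
j=6: a[6]=17 > 16 → no swap
j=7: a[7]=11 ≤ 16 → i=6, swap a[6],a[7] → [8, 7, 6, 12, 15, 10, 11, 17, 9, 5, 16]
j=8: a[8]=9 ≤ 16 → i=7, swap a[7],a[8] → [8, 7, 6, 12, 15, 10, 11, 9, 17, 5, 16]
j=9: a[9]=5 ≤ 16 → i=8, swap a[8],a[9] → [8, 7, 6, 12, 15, 10, 11, 9, 5, 17, 16]
(after j=9) a = [8, 7, 6, 12, 15, 10, 11, 9, 5, 17, 16]

[8, 7, 6, 12, 15, 10, 11, 9, 5, 17, 16]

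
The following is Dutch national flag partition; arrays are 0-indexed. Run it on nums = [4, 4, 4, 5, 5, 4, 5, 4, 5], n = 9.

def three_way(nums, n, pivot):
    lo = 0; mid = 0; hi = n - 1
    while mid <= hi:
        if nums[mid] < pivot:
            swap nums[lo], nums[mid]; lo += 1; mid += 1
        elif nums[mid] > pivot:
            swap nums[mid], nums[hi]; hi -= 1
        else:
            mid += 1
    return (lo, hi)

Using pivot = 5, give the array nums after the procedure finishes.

pivot = 5; lo=0, mid=0, hi=8
nums[mid]=4<5: swap nums[0],nums[0]; lo=1,mid=1 → [4, 4, 4, 5, 5, 4, 5, 4, 5]
nums[mid]=4<5: swap nums[1],nums[1]; lo=2,mid=2 → [4, 4, 4, 5, 5, 4, 5, 4, 5]
nums[mid]=4<5: swap nums[2],nums[2]; lo=3,mid=3 → [4, 4, 4, 5, 5, 4, 5, 4, 5]
nums[mid]=5=5: mid=4
nums[mid]=5=5: mid=5
nums[mid]=4<5: swap nums[3],nums[5]; lo=4,mid=6 → [4, 4, 4, 4, 5, 5, 5, 4, 5]
nums[mid]=5=5: mid=7
nums[mid]=4<5: swap nums[4],nums[7]; lo=5,mid=8 → [4, 4, 4, 4, 4, 5, 5, 5, 5]
nums[mid]=5=5: mid=9
end: lo=5, hi=8; nums = [4, 4, 4, 4, 4, 5, 5, 5, 5]

[4, 4, 4, 4, 4, 5, 5, 5, 5]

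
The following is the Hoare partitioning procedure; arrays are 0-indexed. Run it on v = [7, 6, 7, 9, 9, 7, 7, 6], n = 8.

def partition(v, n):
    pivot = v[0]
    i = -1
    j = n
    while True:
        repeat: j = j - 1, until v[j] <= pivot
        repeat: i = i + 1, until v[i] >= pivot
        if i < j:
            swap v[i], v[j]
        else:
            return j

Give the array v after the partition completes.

[6, 6, 7, 7, 9, 9, 7, 7]

pivot = v[0] = 7; i = -1, j = 8
j→7 (v[7]=6≤7), i→0 (v[0]=7≥7); i<j, swap → [6, 6, 7, 9, 9, 7, 7, 7]
j→6 (v[6]=7≤7), i→2 (v[2]=7≥7); i<j, swap → [6, 6, 7, 9, 9, 7, 7, 7]
j→5 (v[5]=7≤7), i→3 (v[3]=9≥7); i<j, swap → [6, 6, 7, 7, 9, 9, 7, 7]
j→3, i→4; i≥j, return j=3. v = [6, 6, 7, 7, 9, 9, 7, 7]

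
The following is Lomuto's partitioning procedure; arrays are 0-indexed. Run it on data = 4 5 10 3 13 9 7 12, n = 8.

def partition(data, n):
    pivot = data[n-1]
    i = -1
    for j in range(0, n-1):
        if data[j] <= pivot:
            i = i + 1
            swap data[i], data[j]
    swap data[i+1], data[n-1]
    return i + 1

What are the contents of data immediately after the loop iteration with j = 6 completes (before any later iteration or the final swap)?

pivot = data[7] = 12; i = -1
j=0: data[0]=4 ≤ 12 → i=0, swap data[0],data[0] (no change) → 4 5 10 3 13 9 7 12
j=1: data[1]=5 ≤ 12 → i=1, swap data[1],data[1] (no change) → 4 5 10 3 13 9 7 12
j=2: data[2]=10 ≤ 12 → i=2, swap data[2],data[2] (no change) → 4 5 10 3 13 9 7 12
j=3: data[3]=3 ≤ 12 → i=3, swap data[3],data[3] (no change) → 4 5 10 3 13 9 7 12
j=4: data[4]=13 > 12 → no swap
j=5: data[5]=9 ≤ 12 → i=4, swap data[4],data[5] → 4 5 10 3 9 13 7 12
j=6: data[6]=7 ≤ 12 → i=5, swap data[5],data[6] → 4 5 10 3 9 7 13 12
(after j=6) data = 4 5 10 3 9 7 13 12

4 5 10 3 9 7 13 12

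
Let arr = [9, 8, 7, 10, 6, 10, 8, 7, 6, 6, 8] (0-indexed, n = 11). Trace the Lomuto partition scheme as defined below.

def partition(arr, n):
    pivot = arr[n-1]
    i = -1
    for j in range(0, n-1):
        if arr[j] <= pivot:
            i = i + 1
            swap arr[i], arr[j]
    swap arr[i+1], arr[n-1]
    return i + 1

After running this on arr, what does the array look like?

pivot = arr[10] = 8; i = -1
j=0: arr[0]=9 > 8 → no swap
j=1: arr[1]=8 ≤ 8 → i=0, swap arr[0],arr[1] → [8, 9, 7, 10, 6, 10, 8, 7, 6, 6, 8]
j=2: arr[2]=7 ≤ 8 → i=1, swap arr[1],arr[2] → [8, 7, 9, 10, 6, 10, 8, 7, 6, 6, 8]
j=3: arr[3]=10 > 8 → no swap
j=4: arr[4]=6 ≤ 8 → i=2, swap arr[2],arr[4] → [8, 7, 6, 10, 9, 10, 8, 7, 6, 6, 8]
j=5: arr[5]=10 > 8 → no swap
j=6: arr[6]=8 ≤ 8 → i=3, swap arr[3],arr[6] → [8, 7, 6, 8, 9, 10, 10, 7, 6, 6, 8]
j=7: arr[7]=7 ≤ 8 → i=4, swap arr[4],arr[7] → [8, 7, 6, 8, 7, 10, 10, 9, 6, 6, 8]
j=8: arr[8]=6 ≤ 8 → i=5, swap arr[5],arr[8] → [8, 7, 6, 8, 7, 6, 10, 9, 10, 6, 8]
j=9: arr[9]=6 ≤ 8 → i=6, swap arr[6],arr[9] → [8, 7, 6, 8, 7, 6, 6, 9, 10, 10, 8]
final swap arr[7],arr[10] → [8, 7, 6, 8, 7, 6, 6, 8, 10, 10, 9]; return 7

[8, 7, 6, 8, 7, 6, 6, 8, 10, 10, 9]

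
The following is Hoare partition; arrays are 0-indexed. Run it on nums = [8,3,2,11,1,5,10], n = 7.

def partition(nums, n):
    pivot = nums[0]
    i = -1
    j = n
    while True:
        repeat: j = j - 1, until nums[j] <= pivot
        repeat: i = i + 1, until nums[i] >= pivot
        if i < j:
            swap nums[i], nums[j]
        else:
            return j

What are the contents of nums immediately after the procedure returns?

[5,3,2,1,11,8,10]

pivot = nums[0] = 8; i = -1, j = 7
j→5 (nums[5]=5≤8), i→0 (nums[0]=8≥8); i<j, swap → [5,3,2,11,1,8,10]
j→4 (nums[4]=1≤8), i→3 (nums[3]=11≥8); i<j, swap → [5,3,2,1,11,8,10]
j→3, i→4; i≥j, return j=3. nums = [5,3,2,1,11,8,10]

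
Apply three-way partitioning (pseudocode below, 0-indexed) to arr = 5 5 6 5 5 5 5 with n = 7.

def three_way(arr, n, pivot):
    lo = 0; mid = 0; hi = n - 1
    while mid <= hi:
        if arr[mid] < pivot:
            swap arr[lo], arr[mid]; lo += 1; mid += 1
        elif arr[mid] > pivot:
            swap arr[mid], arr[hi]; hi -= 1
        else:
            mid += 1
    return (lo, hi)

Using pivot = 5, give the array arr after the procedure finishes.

5 5 5 5 5 5 6

pivot = 5; lo=0, mid=0, hi=6
arr[mid]=5=5: mid=1
arr[mid]=5=5: mid=2
arr[mid]=6>5: swap arr[2],arr[6]; hi=5 → 5 5 5 5 5 5 6
arr[mid]=5=5: mid=3
arr[mid]=5=5: mid=4
arr[mid]=5=5: mid=5
arr[mid]=5=5: mid=6
end: lo=0, hi=5; arr = 5 5 5 5 5 5 6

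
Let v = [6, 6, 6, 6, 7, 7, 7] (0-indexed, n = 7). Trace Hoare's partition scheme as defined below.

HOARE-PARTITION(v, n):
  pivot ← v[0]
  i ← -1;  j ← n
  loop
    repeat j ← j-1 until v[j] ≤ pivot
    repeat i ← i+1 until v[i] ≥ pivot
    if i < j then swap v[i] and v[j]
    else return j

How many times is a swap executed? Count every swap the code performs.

pivot=6
j stops at 3 (6), i stops at 0 (6); swap ⇒ [6, 6, 6, 6, 7, 7, 7]
j stops at 2 (6), i stops at 1 (6); swap ⇒ [6, 6, 6, 6, 7, 7, 7]
j stops at 1, i stops at 2; i≥j ⇒ return 1. v=[6, 6, 6, 6, 7, 7, 7]

2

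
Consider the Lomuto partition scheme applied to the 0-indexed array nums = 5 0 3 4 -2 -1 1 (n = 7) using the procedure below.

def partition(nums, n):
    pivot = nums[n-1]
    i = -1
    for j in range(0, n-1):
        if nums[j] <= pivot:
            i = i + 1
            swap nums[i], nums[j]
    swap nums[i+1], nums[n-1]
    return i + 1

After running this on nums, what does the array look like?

pivot=1, i=-1
j=0: 5>1, skip
j=1: 0≤1, i=0, swap(0,1) ⇒ 0 5 3 4 -2 -1 1
j=2: 3>1, skip
j=3: 4>1, skip
j=4: -2≤1, i=1, swap(1,4) ⇒ 0 -2 3 4 5 -1 1
j=5: -1≤1, i=2, swap(2,5) ⇒ 0 -2 -1 4 5 3 1
swap(3,6) ⇒ 0 -2 -1 1 5 3 4; return 3

0 -2 -1 1 5 3 4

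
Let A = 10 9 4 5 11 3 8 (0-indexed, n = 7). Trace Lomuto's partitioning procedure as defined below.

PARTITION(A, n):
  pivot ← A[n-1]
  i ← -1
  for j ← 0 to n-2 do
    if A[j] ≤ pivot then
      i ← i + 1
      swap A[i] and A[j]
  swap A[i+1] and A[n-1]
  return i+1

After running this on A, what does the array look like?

pivot = A[6] = 8; i = -1
j=0: A[0]=10 > 8 → no swap
j=1: A[1]=9 > 8 → no swap
j=2: A[2]=4 ≤ 8 → i=0, swap A[0],A[2] → 4 9 10 5 11 3 8
j=3: A[3]=5 ≤ 8 → i=1, swap A[1],A[3] → 4 5 10 9 11 3 8
j=4: A[4]=11 > 8 → no swap
j=5: A[5]=3 ≤ 8 → i=2, swap A[2],A[5] → 4 5 3 9 11 10 8
final swap A[3],A[6] → 4 5 3 8 11 10 9; return 3

4 5 3 8 11 10 9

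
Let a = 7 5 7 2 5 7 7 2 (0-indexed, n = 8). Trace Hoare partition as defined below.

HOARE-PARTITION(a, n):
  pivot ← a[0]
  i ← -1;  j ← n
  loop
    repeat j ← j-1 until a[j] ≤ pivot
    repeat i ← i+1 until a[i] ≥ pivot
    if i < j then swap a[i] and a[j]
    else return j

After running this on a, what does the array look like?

pivot=7
j stops at 7 (2), i stops at 0 (7); swap ⇒ 2 5 7 2 5 7 7 7
j stops at 6 (7), i stops at 2 (7); swap ⇒ 2 5 7 2 5 7 7 7
j stops at 5, i stops at 5; i≥j ⇒ return 5. a=2 5 7 2 5 7 7 7

2 5 7 2 5 7 7 7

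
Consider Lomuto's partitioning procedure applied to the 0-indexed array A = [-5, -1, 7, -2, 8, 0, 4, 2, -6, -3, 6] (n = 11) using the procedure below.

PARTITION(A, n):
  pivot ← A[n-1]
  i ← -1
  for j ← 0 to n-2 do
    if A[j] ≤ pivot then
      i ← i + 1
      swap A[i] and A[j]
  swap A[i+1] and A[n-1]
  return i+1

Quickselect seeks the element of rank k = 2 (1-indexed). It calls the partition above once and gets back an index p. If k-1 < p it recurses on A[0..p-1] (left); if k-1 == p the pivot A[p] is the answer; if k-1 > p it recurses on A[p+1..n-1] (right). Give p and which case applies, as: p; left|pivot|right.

8; left

pivot=6, i=-1
j=0: -5≤6, i=0, swap(0,0) ⇒ [-5, -1, 7, -2, 8, 0, 4, 2, -6, -3, 6]
j=1: -1≤6, i=1, swap(1,1) ⇒ [-5, -1, 7, -2, 8, 0, 4, 2, -6, -3, 6]
j=2: 7>6, skip
j=3: -2≤6, i=2, swap(2,3) ⇒ [-5, -1, -2, 7, 8, 0, 4, 2, -6, -3, 6]
j=4: 8>6, skip
j=5: 0≤6, i=3, swap(3,5) ⇒ [-5, -1, -2, 0, 8, 7, 4, 2, -6, -3, 6]
j=6: 4≤6, i=4, swap(4,6) ⇒ [-5, -1, -2, 0, 4, 7, 8, 2, -6, -3, 6]
j=7: 2≤6, i=5, swap(5,7) ⇒ [-5, -1, -2, 0, 4, 2, 8, 7, -6, -3, 6]
j=8: -6≤6, i=6, swap(6,8) ⇒ [-5, -1, -2, 0, 4, 2, -6, 7, 8, -3, 6]
j=9: -3≤6, i=7, swap(7,9) ⇒ [-5, -1, -2, 0, 4, 2, -6, -3, 8, 7, 6]
swap(8,10) ⇒ [-5, -1, -2, 0, 4, 2, -6, -3, 6, 7, 8]; return 8
p = 8; k-1 = 1 < 8 ⇒ left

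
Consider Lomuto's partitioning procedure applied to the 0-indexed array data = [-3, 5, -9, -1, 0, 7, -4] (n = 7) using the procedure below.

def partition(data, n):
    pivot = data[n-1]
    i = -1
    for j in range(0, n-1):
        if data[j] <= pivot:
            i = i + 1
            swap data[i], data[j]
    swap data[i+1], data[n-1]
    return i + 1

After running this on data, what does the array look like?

pivot=-4, i=-1
j=0: -3>-4, skip
j=1: 5>-4, skip
j=2: -9≤-4, i=0, swap(0,2) ⇒ [-9, 5, -3, -1, 0, 7, -4]
j=3: -1>-4, skip
j=4: 0>-4, skip
j=5: 7>-4, skip
swap(1,6) ⇒ [-9, -4, -3, -1, 0, 7, 5]; return 1

[-9, -4, -3, -1, 0, 7, 5]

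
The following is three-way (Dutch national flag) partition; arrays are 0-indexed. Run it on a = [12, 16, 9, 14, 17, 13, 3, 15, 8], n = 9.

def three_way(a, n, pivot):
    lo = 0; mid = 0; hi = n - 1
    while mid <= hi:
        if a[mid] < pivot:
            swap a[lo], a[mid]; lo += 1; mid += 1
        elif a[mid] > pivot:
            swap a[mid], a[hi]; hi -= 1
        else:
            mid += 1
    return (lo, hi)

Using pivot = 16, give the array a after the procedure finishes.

[12, 9, 14, 8, 13, 3, 15, 16, 17]

pivot = 16; lo=0, mid=0, hi=8
a[mid]=12<16: swap a[0],a[0]; lo=1,mid=1 → [12, 16, 9, 14, 17, 13, 3, 15, 8]
a[mid]=16=16: mid=2
a[mid]=9<16: swap a[1],a[2]; lo=2,mid=3 → [12, 9, 16, 14, 17, 13, 3, 15, 8]
a[mid]=14<16: swap a[2],a[3]; lo=3,mid=4 → [12, 9, 14, 16, 17, 13, 3, 15, 8]
a[mid]=17>16: swap a[4],a[8]; hi=7 → [12, 9, 14, 16, 8, 13, 3, 15, 17]
a[mid]=8<16: swap a[3],a[4]; lo=4,mid=5 → [12, 9, 14, 8, 16, 13, 3, 15, 17]
a[mid]=13<16: swap a[4],a[5]; lo=5,mid=6 → [12, 9, 14, 8, 13, 16, 3, 15, 17]
a[mid]=3<16: swap a[5],a[6]; lo=6,mid=7 → [12, 9, 14, 8, 13, 3, 16, 15, 17]
a[mid]=15<16: swap a[6],a[7]; lo=7,mid=8 → [12, 9, 14, 8, 13, 3, 15, 16, 17]
end: lo=7, hi=7; a = [12, 9, 14, 8, 13, 3, 15, 16, 17]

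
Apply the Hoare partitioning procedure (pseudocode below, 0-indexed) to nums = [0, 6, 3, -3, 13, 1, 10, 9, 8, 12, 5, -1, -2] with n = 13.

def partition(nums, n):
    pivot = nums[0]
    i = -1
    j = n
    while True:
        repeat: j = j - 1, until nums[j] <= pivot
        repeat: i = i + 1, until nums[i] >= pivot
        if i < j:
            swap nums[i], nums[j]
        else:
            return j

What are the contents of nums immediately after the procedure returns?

[-2, -1, -3, 3, 13, 1, 10, 9, 8, 12, 5, 6, 0]

pivot=0
j stops at 12 (-2), i stops at 0 (0); swap ⇒ [-2, 6, 3, -3, 13, 1, 10, 9, 8, 12, 5, -1, 0]
j stops at 11 (-1), i stops at 1 (6); swap ⇒ [-2, -1, 3, -3, 13, 1, 10, 9, 8, 12, 5, 6, 0]
j stops at 3 (-3), i stops at 2 (3); swap ⇒ [-2, -1, -3, 3, 13, 1, 10, 9, 8, 12, 5, 6, 0]
j stops at 2, i stops at 3; i≥j ⇒ return 2. nums=[-2, -1, -3, 3, 13, 1, 10, 9, 8, 12, 5, 6, 0]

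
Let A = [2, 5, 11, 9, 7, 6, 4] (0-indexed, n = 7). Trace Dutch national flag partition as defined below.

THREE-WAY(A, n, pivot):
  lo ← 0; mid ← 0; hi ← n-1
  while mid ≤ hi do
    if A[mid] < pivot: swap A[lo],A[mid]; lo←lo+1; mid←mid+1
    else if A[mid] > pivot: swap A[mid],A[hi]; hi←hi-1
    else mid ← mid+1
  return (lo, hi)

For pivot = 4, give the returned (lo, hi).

(1, 1)

lo=0 mid=0 hi=6
2<4: swap(0,0), lo=1 mid=1 ⇒ [2, 5, 11, 9, 7, 6, 4]
5>4: swap(1,6), hi=5 ⇒ [2, 4, 11, 9, 7, 6, 5]
4=4: mid=2
11>4: swap(2,5), hi=4 ⇒ [2, 4, 6, 9, 7, 11, 5]
6>4: swap(2,4), hi=3 ⇒ [2, 4, 7, 9, 6, 11, 5]
7>4: swap(2,3), hi=2 ⇒ [2, 4, 9, 7, 6, 11, 5]
9>4: swap(2,2), hi=1 ⇒ [2, 4, 9, 7, 6, 11, 5]
done. lo=1 hi=1; A=[2, 4, 9, 7, 6, 11, 5]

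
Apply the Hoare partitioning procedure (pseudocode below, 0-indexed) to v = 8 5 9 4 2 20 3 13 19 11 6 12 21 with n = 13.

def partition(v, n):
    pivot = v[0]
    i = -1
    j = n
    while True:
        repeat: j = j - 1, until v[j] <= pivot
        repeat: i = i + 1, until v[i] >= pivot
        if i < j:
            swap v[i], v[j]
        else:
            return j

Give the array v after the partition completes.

pivot = v[0] = 8; i = -1, j = 13
j→10 (v[10]=6≤8), i→0 (v[0]=8≥8); i<j, swap → 6 5 9 4 2 20 3 13 19 11 8 12 21
j→6 (v[6]=3≤8), i→2 (v[2]=9≥8); i<j, swap → 6 5 3 4 2 20 9 13 19 11 8 12 21
j→4, i→5; i≥j, return j=4. v = 6 5 3 4 2 20 9 13 19 11 8 12 21

6 5 3 4 2 20 9 13 19 11 8 12 21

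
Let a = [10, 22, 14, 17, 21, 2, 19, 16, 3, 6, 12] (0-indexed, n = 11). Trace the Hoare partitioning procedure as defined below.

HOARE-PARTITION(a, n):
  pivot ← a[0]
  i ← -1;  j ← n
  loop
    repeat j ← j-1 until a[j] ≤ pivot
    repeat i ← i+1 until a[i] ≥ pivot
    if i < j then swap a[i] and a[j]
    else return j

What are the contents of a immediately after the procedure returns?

[6, 3, 2, 17, 21, 14, 19, 16, 22, 10, 12]

pivot=10
j stops at 9 (6), i stops at 0 (10); swap ⇒ [6, 22, 14, 17, 21, 2, 19, 16, 3, 10, 12]
j stops at 8 (3), i stops at 1 (22); swap ⇒ [6, 3, 14, 17, 21, 2, 19, 16, 22, 10, 12]
j stops at 5 (2), i stops at 2 (14); swap ⇒ [6, 3, 2, 17, 21, 14, 19, 16, 22, 10, 12]
j stops at 2, i stops at 3; i≥j ⇒ return 2. a=[6, 3, 2, 17, 21, 14, 19, 16, 22, 10, 12]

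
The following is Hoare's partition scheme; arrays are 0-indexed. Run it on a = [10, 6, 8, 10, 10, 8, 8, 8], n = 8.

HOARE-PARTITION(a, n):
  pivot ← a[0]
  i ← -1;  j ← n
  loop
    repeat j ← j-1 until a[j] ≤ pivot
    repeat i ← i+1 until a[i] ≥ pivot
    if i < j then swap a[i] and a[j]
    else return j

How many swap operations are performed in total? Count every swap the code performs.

3

pivot=10
j stops at 7 (8), i stops at 0 (10); swap ⇒ [8, 6, 8, 10, 10, 8, 8, 10]
j stops at 6 (8), i stops at 3 (10); swap ⇒ [8, 6, 8, 8, 10, 8, 10, 10]
j stops at 5 (8), i stops at 4 (10); swap ⇒ [8, 6, 8, 8, 8, 10, 10, 10]
j stops at 4, i stops at 5; i≥j ⇒ return 4. a=[8, 6, 8, 8, 8, 10, 10, 10]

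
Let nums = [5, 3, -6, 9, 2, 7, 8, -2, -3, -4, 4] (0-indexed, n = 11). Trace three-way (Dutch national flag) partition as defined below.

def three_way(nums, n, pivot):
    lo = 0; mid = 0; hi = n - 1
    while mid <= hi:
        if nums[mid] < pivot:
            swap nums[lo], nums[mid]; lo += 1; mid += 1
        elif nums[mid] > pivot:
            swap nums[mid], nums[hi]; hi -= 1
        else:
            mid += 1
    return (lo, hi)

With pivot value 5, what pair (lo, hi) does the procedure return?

(7, 7)

pivot = 5; lo=0, mid=0, hi=10
nums[mid]=5=5: mid=1
nums[mid]=3<5: swap nums[0],nums[1]; lo=1,mid=2 → [3, 5, -6, 9, 2, 7, 8, -2, -3, -4, 4]
nums[mid]=-6<5: swap nums[1],nums[2]; lo=2,mid=3 → [3, -6, 5, 9, 2, 7, 8, -2, -3, -4, 4]
nums[mid]=9>5: swap nums[3],nums[10]; hi=9 → [3, -6, 5, 4, 2, 7, 8, -2, -3, -4, 9]
nums[mid]=4<5: swap nums[2],nums[3]; lo=3,mid=4 → [3, -6, 4, 5, 2, 7, 8, -2, -3, -4, 9]
nums[mid]=2<5: swap nums[3],nums[4]; lo=4,mid=5 → [3, -6, 4, 2, 5, 7, 8, -2, -3, -4, 9]
nums[mid]=7>5: swap nums[5],nums[9]; hi=8 → [3, -6, 4, 2, 5, -4, 8, -2, -3, 7, 9]
nums[mid]=-4<5: swap nums[4],nums[5]; lo=5,mid=6 → [3, -6, 4, 2, -4, 5, 8, -2, -3, 7, 9]
nums[mid]=8>5: swap nums[6],nums[8]; hi=7 → [3, -6, 4, 2, -4, 5, -3, -2, 8, 7, 9]
nums[mid]=-3<5: swap nums[5],nums[6]; lo=6,mid=7 → [3, -6, 4, 2, -4, -3, 5, -2, 8, 7, 9]
nums[mid]=-2<5: swap nums[6],nums[7]; lo=7,mid=8 → [3, -6, 4, 2, -4, -3, -2, 5, 8, 7, 9]
end: lo=7, hi=7; nums = [3, -6, 4, 2, -4, -3, -2, 5, 8, 7, 9]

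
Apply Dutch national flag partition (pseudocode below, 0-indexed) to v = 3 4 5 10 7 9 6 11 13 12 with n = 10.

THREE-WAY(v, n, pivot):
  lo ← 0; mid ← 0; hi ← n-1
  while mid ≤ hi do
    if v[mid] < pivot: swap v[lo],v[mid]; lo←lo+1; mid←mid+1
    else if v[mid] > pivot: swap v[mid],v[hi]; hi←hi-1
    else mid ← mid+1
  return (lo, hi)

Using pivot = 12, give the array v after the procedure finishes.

pivot = 12; lo=0, mid=0, hi=9
v[mid]=3<12: swap v[0],v[0]; lo=1,mid=1 → 3 4 5 10 7 9 6 11 13 12
v[mid]=4<12: swap v[1],v[1]; lo=2,mid=2 → 3 4 5 10 7 9 6 11 13 12
v[mid]=5<12: swap v[2],v[2]; lo=3,mid=3 → 3 4 5 10 7 9 6 11 13 12
v[mid]=10<12: swap v[3],v[3]; lo=4,mid=4 → 3 4 5 10 7 9 6 11 13 12
v[mid]=7<12: swap v[4],v[4]; lo=5,mid=5 → 3 4 5 10 7 9 6 11 13 12
v[mid]=9<12: swap v[5],v[5]; lo=6,mid=6 → 3 4 5 10 7 9 6 11 13 12
v[mid]=6<12: swap v[6],v[6]; lo=7,mid=7 → 3 4 5 10 7 9 6 11 13 12
v[mid]=11<12: swap v[7],v[7]; lo=8,mid=8 → 3 4 5 10 7 9 6 11 13 12
v[mid]=13>12: swap v[8],v[9]; hi=8 → 3 4 5 10 7 9 6 11 12 13
v[mid]=12=12: mid=9
end: lo=8, hi=8; v = 3 4 5 10 7 9 6 11 12 13

3 4 5 10 7 9 6 11 12 13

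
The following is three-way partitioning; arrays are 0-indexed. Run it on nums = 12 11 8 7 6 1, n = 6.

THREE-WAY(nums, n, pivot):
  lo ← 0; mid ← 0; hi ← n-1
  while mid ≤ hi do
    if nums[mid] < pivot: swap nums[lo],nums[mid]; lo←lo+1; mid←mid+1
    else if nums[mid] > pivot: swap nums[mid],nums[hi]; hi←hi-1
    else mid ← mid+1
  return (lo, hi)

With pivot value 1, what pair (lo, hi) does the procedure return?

pivot = 1; lo=0, mid=0, hi=5
nums[mid]=12>1: swap nums[0],nums[5]; hi=4 → 1 11 8 7 6 12
nums[mid]=1=1: mid=1
nums[mid]=11>1: swap nums[1],nums[4]; hi=3 → 1 6 8 7 11 12
nums[mid]=6>1: swap nums[1],nums[3]; hi=2 → 1 7 8 6 11 12
nums[mid]=7>1: swap nums[1],nums[2]; hi=1 → 1 8 7 6 11 12
nums[mid]=8>1: swap nums[1],nums[1]; hi=0 → 1 8 7 6 11 12
end: lo=0, hi=0; nums = 1 8 7 6 11 12

(0, 0)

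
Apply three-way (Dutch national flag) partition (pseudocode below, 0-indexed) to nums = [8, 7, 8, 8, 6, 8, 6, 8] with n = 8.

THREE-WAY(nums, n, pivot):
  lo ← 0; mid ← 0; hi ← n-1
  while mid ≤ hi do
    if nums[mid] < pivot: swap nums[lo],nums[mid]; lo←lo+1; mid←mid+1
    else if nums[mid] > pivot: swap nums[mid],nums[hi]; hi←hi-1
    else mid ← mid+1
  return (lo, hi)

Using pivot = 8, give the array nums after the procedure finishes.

[7, 6, 6, 8, 8, 8, 8, 8]

lo=0 mid=0 hi=7
8=8: mid=1
7<8: swap(0,1), lo=1 mid=2 ⇒ [7, 8, 8, 8, 6, 8, 6, 8]
8=8: mid=3
8=8: mid=4
6<8: swap(1,4), lo=2 mid=5 ⇒ [7, 6, 8, 8, 8, 8, 6, 8]
8=8: mid=6
6<8: swap(2,6), lo=3 mid=7 ⇒ [7, 6, 6, 8, 8, 8, 8, 8]
8=8: mid=8
done. lo=3 hi=7; nums=[7, 6, 6, 8, 8, 8, 8, 8]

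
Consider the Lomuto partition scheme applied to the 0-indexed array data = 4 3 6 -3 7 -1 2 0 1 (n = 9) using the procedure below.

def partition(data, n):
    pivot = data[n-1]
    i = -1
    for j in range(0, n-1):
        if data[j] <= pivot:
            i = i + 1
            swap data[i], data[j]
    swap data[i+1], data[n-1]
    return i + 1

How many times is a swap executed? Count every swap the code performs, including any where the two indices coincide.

4

pivot = data[8] = 1; i = -1
j=0: data[0]=4 > 1 → no swap
j=1: data[1]=3 > 1 → no swap
j=2: data[2]=6 > 1 → no swap
j=3: data[3]=-3 ≤ 1 → i=0, swap data[0],data[3] → -3 3 6 4 7 -1 2 0 1
j=4: data[4]=7 > 1 → no swap
j=5: data[5]=-1 ≤ 1 → i=1, swap data[1],data[5] → -3 -1 6 4 7 3 2 0 1
j=6: data[6]=2 > 1 → no swap
j=7: data[7]=0 ≤ 1 → i=2, swap data[2],data[7] → -3 -1 0 4 7 3 2 6 1
final swap data[3],data[8] → -3 -1 0 1 7 3 2 6 4; return 3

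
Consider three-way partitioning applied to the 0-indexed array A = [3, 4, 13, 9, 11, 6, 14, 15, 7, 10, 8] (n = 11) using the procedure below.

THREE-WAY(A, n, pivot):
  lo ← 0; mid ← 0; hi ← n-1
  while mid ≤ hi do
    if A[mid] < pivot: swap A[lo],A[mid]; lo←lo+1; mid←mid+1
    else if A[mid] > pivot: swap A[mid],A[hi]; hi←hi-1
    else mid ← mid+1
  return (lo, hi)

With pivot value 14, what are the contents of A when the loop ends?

lo=0 mid=0 hi=10
3<14: swap(0,0), lo=1 mid=1 ⇒ [3, 4, 13, 9, 11, 6, 14, 15, 7, 10, 8]
4<14: swap(1,1), lo=2 mid=2 ⇒ [3, 4, 13, 9, 11, 6, 14, 15, 7, 10, 8]
13<14: swap(2,2), lo=3 mid=3 ⇒ [3, 4, 13, 9, 11, 6, 14, 15, 7, 10, 8]
9<14: swap(3,3), lo=4 mid=4 ⇒ [3, 4, 13, 9, 11, 6, 14, 15, 7, 10, 8]
11<14: swap(4,4), lo=5 mid=5 ⇒ [3, 4, 13, 9, 11, 6, 14, 15, 7, 10, 8]
6<14: swap(5,5), lo=6 mid=6 ⇒ [3, 4, 13, 9, 11, 6, 14, 15, 7, 10, 8]
14=14: mid=7
15>14: swap(7,10), hi=9 ⇒ [3, 4, 13, 9, 11, 6, 14, 8, 7, 10, 15]
8<14: swap(6,7), lo=7 mid=8 ⇒ [3, 4, 13, 9, 11, 6, 8, 14, 7, 10, 15]
7<14: swap(7,8), lo=8 mid=9 ⇒ [3, 4, 13, 9, 11, 6, 8, 7, 14, 10, 15]
10<14: swap(8,9), lo=9 mid=10 ⇒ [3, 4, 13, 9, 11, 6, 8, 7, 10, 14, 15]
done. lo=9 hi=9; A=[3, 4, 13, 9, 11, 6, 8, 7, 10, 14, 15]

[3, 4, 13, 9, 11, 6, 8, 7, 10, 14, 15]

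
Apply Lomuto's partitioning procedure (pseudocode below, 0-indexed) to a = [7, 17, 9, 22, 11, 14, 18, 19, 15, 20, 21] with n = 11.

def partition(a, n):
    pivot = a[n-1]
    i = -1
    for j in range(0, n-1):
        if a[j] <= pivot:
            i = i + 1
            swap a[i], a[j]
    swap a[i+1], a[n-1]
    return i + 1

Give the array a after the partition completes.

[7, 17, 9, 11, 14, 18, 19, 15, 20, 21, 22]

pivot=21, i=-1
j=0: 7≤21, i=0, swap(0,0) ⇒ [7, 17, 9, 22, 11, 14, 18, 19, 15, 20, 21]
j=1: 17≤21, i=1, swap(1,1) ⇒ [7, 17, 9, 22, 11, 14, 18, 19, 15, 20, 21]
j=2: 9≤21, i=2, swap(2,2) ⇒ [7, 17, 9, 22, 11, 14, 18, 19, 15, 20, 21]
j=3: 22>21, skip
j=4: 11≤21, i=3, swap(3,4) ⇒ [7, 17, 9, 11, 22, 14, 18, 19, 15, 20, 21]
j=5: 14≤21, i=4, swap(4,5) ⇒ [7, 17, 9, 11, 14, 22, 18, 19, 15, 20, 21]
j=6: 18≤21, i=5, swap(5,6) ⇒ [7, 17, 9, 11, 14, 18, 22, 19, 15, 20, 21]
j=7: 19≤21, i=6, swap(6,7) ⇒ [7, 17, 9, 11, 14, 18, 19, 22, 15, 20, 21]
j=8: 15≤21, i=7, swap(7,8) ⇒ [7, 17, 9, 11, 14, 18, 19, 15, 22, 20, 21]
j=9: 20≤21, i=8, swap(8,9) ⇒ [7, 17, 9, 11, 14, 18, 19, 15, 20, 22, 21]
swap(9,10) ⇒ [7, 17, 9, 11, 14, 18, 19, 15, 20, 21, 22]; return 9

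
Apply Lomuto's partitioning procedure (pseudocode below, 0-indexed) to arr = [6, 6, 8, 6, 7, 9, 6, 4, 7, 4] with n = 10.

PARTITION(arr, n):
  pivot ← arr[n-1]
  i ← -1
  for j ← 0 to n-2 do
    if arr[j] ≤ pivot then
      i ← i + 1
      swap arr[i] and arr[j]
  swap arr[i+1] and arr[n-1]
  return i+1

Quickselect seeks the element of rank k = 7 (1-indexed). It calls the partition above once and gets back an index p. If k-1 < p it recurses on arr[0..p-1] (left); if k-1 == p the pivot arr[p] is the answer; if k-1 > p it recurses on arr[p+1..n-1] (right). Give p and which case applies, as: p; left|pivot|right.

1; right

pivot = arr[9] = 4; i = -1
j=0: arr[0]=6 > 4 → no swap
j=1: arr[1]=6 > 4 → no swap
j=2: arr[2]=8 > 4 → no swap
j=3: arr[3]=6 > 4 → no swap
j=4: arr[4]=7 > 4 → no swap
j=5: arr[5]=9 > 4 → no swap
j=6: arr[6]=6 > 4 → no swap
j=7: arr[7]=4 ≤ 4 → i=0, swap arr[0],arr[7] → [4, 6, 8, 6, 7, 9, 6, 6, 7, 4]
j=8: arr[8]=7 > 4 → no swap
final swap arr[1],arr[9] → [4, 4, 8, 6, 7, 9, 6, 6, 7, 6]; return 1
p = 1; k-1 = 6 > 1 ⇒ right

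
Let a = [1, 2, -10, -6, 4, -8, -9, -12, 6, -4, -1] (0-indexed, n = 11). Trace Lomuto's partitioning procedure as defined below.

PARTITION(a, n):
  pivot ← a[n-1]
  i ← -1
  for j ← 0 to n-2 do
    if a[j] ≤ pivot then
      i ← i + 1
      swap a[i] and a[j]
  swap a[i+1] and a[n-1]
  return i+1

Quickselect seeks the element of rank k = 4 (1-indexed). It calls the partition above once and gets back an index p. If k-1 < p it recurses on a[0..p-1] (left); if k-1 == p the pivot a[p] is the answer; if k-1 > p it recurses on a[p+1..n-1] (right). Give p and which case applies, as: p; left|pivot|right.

pivot=-1, i=-1
j=0: 1>-1, skip
j=1: 2>-1, skip
j=2: -10≤-1, i=0, swap(0,2) ⇒ [-10, 2, 1, -6, 4, -8, -9, -12, 6, -4, -1]
j=3: -6≤-1, i=1, swap(1,3) ⇒ [-10, -6, 1, 2, 4, -8, -9, -12, 6, -4, -1]
j=4: 4>-1, skip
j=5: -8≤-1, i=2, swap(2,5) ⇒ [-10, -6, -8, 2, 4, 1, -9, -12, 6, -4, -1]
j=6: -9≤-1, i=3, swap(3,6) ⇒ [-10, -6, -8, -9, 4, 1, 2, -12, 6, -4, -1]
j=7: -12≤-1, i=4, swap(4,7) ⇒ [-10, -6, -8, -9, -12, 1, 2, 4, 6, -4, -1]
j=8: 6>-1, skip
j=9: -4≤-1, i=5, swap(5,9) ⇒ [-10, -6, -8, -9, -12, -4, 2, 4, 6, 1, -1]
swap(6,10) ⇒ [-10, -6, -8, -9, -12, -4, -1, 4, 6, 1, 2]; return 6
p = 6; k-1 = 3 < 6 ⇒ left

6; left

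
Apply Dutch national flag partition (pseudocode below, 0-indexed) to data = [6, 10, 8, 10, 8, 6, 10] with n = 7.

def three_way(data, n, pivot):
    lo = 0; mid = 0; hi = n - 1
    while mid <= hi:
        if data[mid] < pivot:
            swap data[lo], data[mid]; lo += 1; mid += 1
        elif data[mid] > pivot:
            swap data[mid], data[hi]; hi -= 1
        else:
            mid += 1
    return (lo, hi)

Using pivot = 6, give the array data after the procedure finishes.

pivot = 6; lo=0, mid=0, hi=6
data[mid]=6=6: mid=1
data[mid]=10>6: swap data[1],data[6]; hi=5 → [6, 10, 8, 10, 8, 6, 10]
data[mid]=10>6: swap data[1],data[5]; hi=4 → [6, 6, 8, 10, 8, 10, 10]
data[mid]=6=6: mid=2
data[mid]=8>6: swap data[2],data[4]; hi=3 → [6, 6, 8, 10, 8, 10, 10]
data[mid]=8>6: swap data[2],data[3]; hi=2 → [6, 6, 10, 8, 8, 10, 10]
data[mid]=10>6: swap data[2],data[2]; hi=1 → [6, 6, 10, 8, 8, 10, 10]
end: lo=0, hi=1; data = [6, 6, 10, 8, 8, 10, 10]

[6, 6, 10, 8, 8, 10, 10]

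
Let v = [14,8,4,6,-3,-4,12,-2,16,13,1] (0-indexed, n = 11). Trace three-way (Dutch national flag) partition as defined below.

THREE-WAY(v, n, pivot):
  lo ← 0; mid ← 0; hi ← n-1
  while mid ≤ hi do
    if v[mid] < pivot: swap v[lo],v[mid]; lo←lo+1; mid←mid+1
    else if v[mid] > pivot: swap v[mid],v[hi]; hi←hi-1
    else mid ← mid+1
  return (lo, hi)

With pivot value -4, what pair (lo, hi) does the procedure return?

(0, 0)

pivot = -4; lo=0, mid=0, hi=10
v[mid]=14>-4: swap v[0],v[10]; hi=9 → [1,8,4,6,-3,-4,12,-2,16,13,14]
v[mid]=1>-4: swap v[0],v[9]; hi=8 → [13,8,4,6,-3,-4,12,-2,16,1,14]
v[mid]=13>-4: swap v[0],v[8]; hi=7 → [16,8,4,6,-3,-4,12,-2,13,1,14]
v[mid]=16>-4: swap v[0],v[7]; hi=6 → [-2,8,4,6,-3,-4,12,16,13,1,14]
v[mid]=-2>-4: swap v[0],v[6]; hi=5 → [12,8,4,6,-3,-4,-2,16,13,1,14]
v[mid]=12>-4: swap v[0],v[5]; hi=4 → [-4,8,4,6,-3,12,-2,16,13,1,14]
v[mid]=-4=-4: mid=1
v[mid]=8>-4: swap v[1],v[4]; hi=3 → [-4,-3,4,6,8,12,-2,16,13,1,14]
v[mid]=-3>-4: swap v[1],v[3]; hi=2 → [-4,6,4,-3,8,12,-2,16,13,1,14]
v[mid]=6>-4: swap v[1],v[2]; hi=1 → [-4,4,6,-3,8,12,-2,16,13,1,14]
v[mid]=4>-4: swap v[1],v[1]; hi=0 → [-4,4,6,-3,8,12,-2,16,13,1,14]
end: lo=0, hi=0; v = [-4,4,6,-3,8,12,-2,16,13,1,14]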